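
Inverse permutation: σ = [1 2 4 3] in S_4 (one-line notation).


To find σ⁻¹, swap domain and range:
σ(1) = 1 → σ⁻¹(1) = 1
σ(2) = 2 → σ⁻¹(2) = 2
σ(3) = 4 → σ⁻¹(4) = 3
σ(4) = 3 → σ⁻¹(3) = 4

σ⁻¹ = [1 2 4 3]


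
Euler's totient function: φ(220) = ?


Factor n: 220 = 2^2 × 5 × 11
φ(n) = n · ∏(1 - 1/p) over distinct primes p | n
φ(220) = 220 · (1 - 1/2) · (1 - 1/5) · (1 - 1/11) = 80

φ(220) = 80


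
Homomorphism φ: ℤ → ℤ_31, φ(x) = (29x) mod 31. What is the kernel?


Kernel = preimage of identity
ker(φ) = {x ∈ ℤ : 29x ≡ 0 (mod 31)}. gcd(29,31) = 1, so 29x ≡ 0 (mod 31) ⟺ x ≡ 0 (mod 31/1 = 31). Hence ker(φ) = 31ℤ

ker(φ) = 31ℤ


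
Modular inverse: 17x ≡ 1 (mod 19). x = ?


Use the extended Euclidean algorithm to write 1 = 17·s + 19·t; then s mod 19 is the inverse.
Euclidean algorithm:
  17 = 0·19 + 17
  19 = 1·17 + 2
  17 = 8·2 + 1
  2 = 2·1 + 0
gcd(17,19) = 1
Back-substitution gives: 17·(9) + 19·(-8) = 1
So 17⁻¹ ≡ 9 ≡ 9 (mod 19)
Check: 17 × 9 = 153 ≡ 1 (mod 19) ✓

17⁻¹ ≡ 9 (mod 19)


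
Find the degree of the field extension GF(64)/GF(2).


GF(64) = GF(2^6), so the extension degree is 6

[GF(64)/GF(2)] = 6


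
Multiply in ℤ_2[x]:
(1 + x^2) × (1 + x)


Expand and collect like terms; reduce coefficients mod 2:
x^0: 1·1 = 1 ≡ 1 (mod 2)
x^1: 1·1 + 0·1 = 1 ≡ 1 (mod 2)
x^2: 0·1 + 1·1 = 1 ≡ 1 (mod 2)
x^3: 1·1 = 1 ≡ 1 (mod 2)
Result: 1 + x + x^2 + x^3

f · g = 1 + x + x^2 + x^3


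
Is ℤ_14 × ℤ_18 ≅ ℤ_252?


Comparing ℤ_14 × ℤ_18 and ℤ_252:
gcd(14,18) = 2 ≠ 1. Max element order in ℤ_14×ℤ_18 is lcm(14,18) = 126 < 252, so it has no element of order 252

No, ℤ_14 × ℤ_18 ≇ ℤ_252


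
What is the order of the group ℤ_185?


ℤ_n has n elements.

|ℤ_185| = 185


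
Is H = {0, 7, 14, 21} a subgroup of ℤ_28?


Subgroup test for H = {0, 7, 14, 21} in (ℤ_28, +):
(1) 0 ∈ H? Yes
(2) Closure: for all a,b ∈ H, (a+b) mod 28 ∈ H? Yes
(3) Inverses: for all a ∈ H, -a mod 28 ∈ H? Yes

Yes, H is a subgroup of ℤ_28


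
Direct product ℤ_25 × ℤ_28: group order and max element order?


|ℤ_25 × ℤ_28| = 25 × 28 = 700
Max element order = lcm(25,28) = 700
Cyclic? Yes (gcd=1)

|ℤ_25×ℤ_28| = 700, max element order = 700


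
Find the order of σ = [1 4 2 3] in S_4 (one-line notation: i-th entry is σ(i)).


Cycle decomposition: (2 4 3)
Cycle lengths: 3
Order = lcm(3) = 3

ord(σ) = 3


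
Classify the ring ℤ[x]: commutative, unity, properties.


Polynomial ring over ℤ (an integral domain) is a commutative integral domain with unity 1
Commutative: Yes
Integral domain: Yes
Has unity: Yes

ℤ[x]: Commutative=Yes, Unity=Yes


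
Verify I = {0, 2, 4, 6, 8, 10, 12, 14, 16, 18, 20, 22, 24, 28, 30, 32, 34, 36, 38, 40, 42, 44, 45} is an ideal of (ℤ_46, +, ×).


Check ideal conditions for I = {0, 2, 4, 6, 8, 10, 12, 14, 16, 18, 20, 22, 24, 28, 30, 32, 34, 36, 38, 40, 42, 44, 45} in ℤ_46:
(1) I is an additive subgroup? No
(2) For r ∈ ℤ_46 and a ∈ I: r·a ∈ I? No  [counterexample: r=2, a=36, r·a mod 46 = 26 ∉ I]

No, I is not an ideal of ℤ_46


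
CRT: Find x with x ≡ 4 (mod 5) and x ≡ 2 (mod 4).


m₁ = 5, m₂ = 4, gcd = 1, so CRT applies. M = m₁·m₂ = 20
Let M₁ = M/m₁ = 4, M₂ = M/m₂ = 5
Find y₁ ≡ M₁⁻¹ (mod m₁): 4⁻¹ ≡ 4 (mod 5)
Find y₂ ≡ M₂⁻¹ (mod m₂): 5⁻¹ ≡ 1 (mod 4)
x = a₁·M₁·y₁ + a₂·M₂·y₂ = 4·4·4 + 2·5·1 = 74
Reduce mod 20: x ≡ 14
Check: 14 mod 5 = 4 ✓, 14 mod 4 = 2 ✓

x ≡ 14 (mod 20)


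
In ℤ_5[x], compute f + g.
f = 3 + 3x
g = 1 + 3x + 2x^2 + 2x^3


Add coefficients mod 5:
x^0: 3 + 1 = 4 (mod 5)
x^1: 3 + 3 = 1 (mod 5)
x^2: 0 + 2 = 2 (mod 5)
x^3: 0 + 2 = 2 (mod 5)
Result: 4 + x + 2x^2 + 2x^3

f + g = 4 + x + 2x^2 + 2x^3


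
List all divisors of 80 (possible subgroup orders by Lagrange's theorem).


Lagrange's theorem: |H| divides |G|
|G| = 80
Divisors of 80: 1, 2, 4, 5, 8, 10, 16, 20, 40, 80

Possible subgroup orders: {1, 2, 4, 5, 8, 10, 16, 20, 40, 80}


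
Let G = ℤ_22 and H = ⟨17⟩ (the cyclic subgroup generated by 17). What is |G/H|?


|⟨17⟩| = n / gcd(17, 22) = 22 / 1 = 22
H is normal (ℤ_22 is abelian).
|G/H| = |G| / |H| = 22 / 22 = 1

|G/H| = 1


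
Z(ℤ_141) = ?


Z(G) = {g ∈ G | gx = xg for all x ∈ G}
ℤ_141 is abelian, so Z(G) = G

Z(ℤ_141) = ℤ_141


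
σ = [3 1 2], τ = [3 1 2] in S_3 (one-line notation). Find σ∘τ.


σ∘τ: apply τ first, then σ
1 →τ 3 →σ 2
2 →τ 1 →σ 3
3 →τ 2 →σ 1

σ∘τ = [2 3 1]


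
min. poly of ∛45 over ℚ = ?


∛45 satisfies x³ - 45 = 0, irreducible over ℚ (no rational root; 45 is not a perfect cube)

Minimal polynomial: x³ - 45


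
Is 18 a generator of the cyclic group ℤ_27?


g generates ℤ_n iff gcd(g, n) = 1
gcd(18, 27) = 9
Since gcd = 9 ≠ 1, ⟨18⟩ has order 3 < 27, so 18 is not a generator.

No, 18 does not generate ℤ_27


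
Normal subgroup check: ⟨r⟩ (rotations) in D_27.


H = ⟨r⟩ (rotations) in D_27
The rotation subgroup ⟨r⟩ has index 2 in D_27, so it is normal

Yes, normal subgroup


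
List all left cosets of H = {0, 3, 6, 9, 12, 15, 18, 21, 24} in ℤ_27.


H = {0, 3, 6, 9, 12, 15, 18, 21, 24}, |H| = 9
Number of cosets = |G|/|H| = 27/9 = 3
0 + H = {0, 3, 6, 9, 12, 15, 18, 21, 24}
1 + H = {1, 4, 7, 10, 13, 16, 19, 22, 25}
2 + H = {2, 5, 8, 11, 14, 17, 20, 23, 26}

Cosets: 0+H={0,3,6,9,12,15,18,21,24}; 1+H={1,4,7,10,13,16,19,22,25}; 2+H={2,5,8,11,14,17,20,23,26}


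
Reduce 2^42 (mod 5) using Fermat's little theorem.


Fermat's little theorem: if p is prime and gcd(a,p)=1, then a^(p-1) ≡ 1 (mod p)
p = 5 is prime, gcd(2,5) = 1
Reduce exponent: 42 mod 4 = 2
So 2^42 ≡ 2^2 (mod 5)
2^2 mod 5 = 4

2^42 ≡ 4 (mod 5)


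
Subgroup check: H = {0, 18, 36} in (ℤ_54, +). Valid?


Subgroup test for H = {0, 18, 36} in (ℤ_54, +):
(1) 0 ∈ H? Yes
(2) Closure: for all a,b ∈ H, (a+b) mod 54 ∈ H? Yes
(3) Inverses: for all a ∈ H, -a mod 54 ∈ H? Yes

Yes, H is a subgroup of ℤ_54


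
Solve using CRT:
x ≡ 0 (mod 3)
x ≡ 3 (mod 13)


m₁ = 3, m₂ = 13, gcd = 1, so CRT applies. M = m₁·m₂ = 39
Let M₁ = M/m₁ = 13, M₂ = M/m₂ = 3
Find y₁ ≡ M₁⁻¹ (mod m₁): 13⁻¹ ≡ 1 (mod 3)
Find y₂ ≡ M₂⁻¹ (mod m₂): 3⁻¹ ≡ 9 (mod 13)
x = a₁·M₁·y₁ + a₂·M₂·y₂ = 0·13·1 + 3·3·9 = 81
Reduce mod 39: x ≡ 3
Check: 3 mod 3 = 0 ✓, 3 mod 13 = 3 ✓

x ≡ 3 (mod 39)


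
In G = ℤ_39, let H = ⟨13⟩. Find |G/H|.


|⟨13⟩| = n / gcd(13, 39) = 39 / 13 = 3
H is normal (ℤ_39 is abelian).
|G/H| = |G| / |H| = 39 / 3 = 13

|G/H| = 13


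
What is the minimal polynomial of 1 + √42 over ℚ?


Let α = 1 + √42. Then α - 1 = √42, so (α - 1)² = 42, giving α² - 2α - 41 = 0. Degree 2 and α ∉ ℚ, so this is the minimal polynomial.

Minimal polynomial: x² - 2x - 41


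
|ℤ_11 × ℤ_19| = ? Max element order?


|ℤ_11 × ℤ_19| = 11 × 19 = 209
Max element order = lcm(11,19) = 209
Cyclic? Yes (gcd=1)

|ℤ_11×ℤ_19| = 209, max element order = 209


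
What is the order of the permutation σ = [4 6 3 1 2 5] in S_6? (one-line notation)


Cycle decomposition: (1 4) (2 6 5)
Cycle lengths: 2, 3
Order = lcm(2, 3) = 6

ord(σ) = 6


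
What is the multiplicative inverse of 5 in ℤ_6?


Use the extended Euclidean algorithm to write 1 = 5·s + 6·t; then s mod 6 is the inverse.
Euclidean algorithm:
  5 = 0·6 + 5
  6 = 1·5 + 1
  5 = 5·1 + 0
gcd(5,6) = 1
Back-substitution gives: 5·(-1) + 6·(1) = 1
So 5⁻¹ ≡ -1 ≡ 5 (mod 6)
Check: 5 × 5 = 25 ≡ 1 (mod 6) ✓

5⁻¹ ≡ 5 (mod 6)


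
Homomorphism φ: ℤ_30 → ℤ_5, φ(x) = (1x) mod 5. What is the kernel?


Kernel = preimage of identity
ker(φ) = {x ∈ ℤ_30 : 1x ≡ 0 (mod 5)}. Since 5 | 30, φ is well-defined. The kernel is the cyclic subgroup ⟨5⟩ of ℤ_30 (order 6), i.e. {0, 5, 10, 15, 20, 25}

ker(φ) = {0, 5, 10, 15, 20, 25}


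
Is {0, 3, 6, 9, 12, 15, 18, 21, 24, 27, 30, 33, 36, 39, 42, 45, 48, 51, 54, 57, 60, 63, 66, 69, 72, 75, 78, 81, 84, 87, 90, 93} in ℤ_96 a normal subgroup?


H = {0, 3, 6, 9, 12, 15, 18, 21, 24, 27, 30, 33, 36, 39, 42, 45, 48, 51, 54, 57, 60, 63, 66, 69, 72, 75, 78, 81, 84, 87, 90, 93} in ℤ_96
ℤ_96 is abelian; every subgroup of an abelian group is normal

Yes, normal subgroup


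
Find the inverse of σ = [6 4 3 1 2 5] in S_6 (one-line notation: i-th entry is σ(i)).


To find σ⁻¹, swap domain and range:
σ(1) = 6 → σ⁻¹(6) = 1
σ(2) = 4 → σ⁻¹(4) = 2
σ(3) = 3 → σ⁻¹(3) = 3
σ(4) = 1 → σ⁻¹(1) = 4
σ(5) = 2 → σ⁻¹(2) = 5
σ(6) = 5 → σ⁻¹(5) = 6

σ⁻¹ = [4 5 3 2 6 1]


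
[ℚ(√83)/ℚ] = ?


√83 has minimal polynomial x² - 83 (irreducible over ℚ since 83 is squarefree)

[ℚ(√83)/ℚ] = 2


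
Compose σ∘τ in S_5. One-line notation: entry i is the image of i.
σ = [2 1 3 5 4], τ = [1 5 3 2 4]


σ∘τ: apply τ first, then σ
1 →τ 1 →σ 2
2 →τ 5 →σ 4
3 →τ 3 →σ 3
4 →τ 2 →σ 1
5 →τ 4 →σ 5

σ∘τ = [2 4 3 1 5]


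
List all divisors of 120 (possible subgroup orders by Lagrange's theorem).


Lagrange's theorem: |H| divides |G|
|G| = 120
Divisors of 120: 1, 2, 3, 4, 5, 6, 8, 10, 12, 15, 20, 24, 30, 40, 60, 120

Possible subgroup orders: {1, 2, 3, 4, 5, 6, 8, 10, 12, 15, 20, 24, 30, 40, 60, 120}


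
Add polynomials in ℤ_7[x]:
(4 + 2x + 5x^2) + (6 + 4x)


Add coefficients mod 7:
x^0: 4 + 6 = 3 (mod 7)
x^1: 2 + 4 = 6 (mod 7)
x^2: 5 + 0 = 5 (mod 7)
Result: 3 + 6x + 5x^2

f + g = 3 + 6x + 5x^2


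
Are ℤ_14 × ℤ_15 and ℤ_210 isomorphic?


Comparing ℤ_14 × ℤ_15 and ℤ_210:
gcd(14,15) = 1, so ℤ_14 × ℤ_15 ≅ ℤ_210 (CRT)

Yes, ℤ_14 × ℤ_15 ≅ ℤ_210


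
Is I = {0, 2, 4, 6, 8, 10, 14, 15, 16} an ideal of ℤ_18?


Check ideal conditions for I = {0, 2, 4, 6, 8, 10, 14, 15, 16} in ℤ_18:
(1) I is an additive subgroup? No
(2) For r ∈ ℤ_18 and a ∈ I: r·a ∈ I? No  [counterexample: r=2, a=6, r·a mod 18 = 12 ∉ I]

No, I is not an ideal of ℤ_18


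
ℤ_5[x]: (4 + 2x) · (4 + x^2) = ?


Expand and collect like terms; reduce coefficients mod 5:
x^0: 4·4 = 16 ≡ 1 (mod 5)
x^1: 4·0 + 2·4 = 8 ≡ 3 (mod 5)
x^2: 4·1 + 2·0 = 4 ≡ 4 (mod 5)
x^3: 2·1 = 2 ≡ 2 (mod 5)
Result: 1 + 3x + 4x^2 + 2x^3

f · g = 1 + 3x + 4x^2 + 2x^3


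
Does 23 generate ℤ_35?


g generates ℤ_n iff gcd(g, n) = 1
gcd(23, 35) = 1
Since gcd = 1, 23 is a generator.

Yes, 23 generates ℤ_35


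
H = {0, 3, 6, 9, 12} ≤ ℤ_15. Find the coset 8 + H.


8 + H = {8 + h (mod 15) : h ∈ H}
8+0=8, 8+3=11, 8+6=14, 8+9=2, 8+12=5
8 + H = {2, 5, 8, 11, 14} = 2 + H

8 + H = {2, 5, 8, 11, 14}


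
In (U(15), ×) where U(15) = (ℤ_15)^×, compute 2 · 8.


Operation: multiplication mod 15
2 · 8 = (a × b) mod 15 with a = 2, b = 8

2 · 8 = 1


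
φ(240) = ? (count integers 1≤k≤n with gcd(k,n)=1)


Factor n: 240 = 2^4 × 3 × 5
φ(n) = n · ∏(1 - 1/p) over distinct primes p | n
φ(240) = 240 · (1 - 1/2) · (1 - 1/3) · (1 - 1/5) = 64

φ(240) = 64


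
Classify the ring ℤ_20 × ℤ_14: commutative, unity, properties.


Direct product ring; commutative with unity (1,1); but (1,0)·(0,1) = (0,0) gives zero divisors, so not an integral domain
Commutative: Yes
Integral domain: No
Has unity: Yes

ℤ_20 × ℤ_14: Commutative=Yes, Unity=Yes


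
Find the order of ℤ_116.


ℤ_n has n elements.

|ℤ_116| = 116


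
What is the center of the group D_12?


Z(G) = {g ∈ G | gx = xg for all x ∈ G}
For even n, Z(D_n) = {e, r^(n/2)}: the 180° rotation r^6 commutes with every reflection and rotation

Z(D_12) = {e, r^6}


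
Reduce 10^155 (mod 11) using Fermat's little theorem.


Fermat's little theorem: if p is prime and gcd(a,p)=1, then a^(p-1) ≡ 1 (mod p)
p = 11 is prime, gcd(10,11) = 1
Reduce exponent: 155 mod 10 = 5
So 10^155 ≡ 10^5 (mod 11)
10^5 mod 11 = 10

10^155 ≡ 10 (mod 11)


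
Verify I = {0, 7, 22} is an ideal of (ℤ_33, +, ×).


Check ideal conditions for I = {0, 7, 22} in ℤ_33:
(1) I is an additive subgroup? No
(2) For r ∈ ℤ_33 and a ∈ I: r·a ∈ I? No  [counterexample: r=2, a=7, r·a mod 33 = 14 ∉ I]

No, I is not an ideal of ℤ_33


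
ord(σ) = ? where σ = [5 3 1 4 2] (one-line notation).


Cycle decomposition: (1 5 2 3)
Cycle lengths: 4
Order = lcm(4) = 4

ord(σ) = 4


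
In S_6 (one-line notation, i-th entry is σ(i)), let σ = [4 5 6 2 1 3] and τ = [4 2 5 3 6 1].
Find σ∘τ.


σ∘τ: apply τ first, then σ
1 →τ 4 →σ 2
2 →τ 2 →σ 5
3 →τ 5 →σ 1
4 →τ 3 →σ 6
5 →τ 6 →σ 3
6 →τ 1 →σ 4

σ∘τ = [2 5 1 6 3 4]


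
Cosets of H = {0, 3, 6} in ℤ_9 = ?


H = {0, 3, 6}, |H| = 3
Number of cosets = |G|/|H| = 9/3 = 3
0 + H = {0, 3, 6}
1 + H = {1, 4, 7}
2 + H = {2, 5, 8}

Cosets: 0+H={0,3,6}; 1+H={1,4,7}; 2+H={2,5,8}


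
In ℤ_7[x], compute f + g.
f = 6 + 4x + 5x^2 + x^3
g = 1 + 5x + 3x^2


Add coefficients mod 7:
x^0: 6 + 1 = 0 (mod 7)
x^1: 4 + 5 = 2 (mod 7)
x^2: 5 + 3 = 1 (mod 7)
x^3: 1 + 0 = 1 (mod 7)
Result: 2x + x^2 + x^3

f + g = 2x + x^2 + x^3


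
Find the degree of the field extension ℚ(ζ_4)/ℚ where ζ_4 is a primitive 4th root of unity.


[ℚ(ζ_n):ℚ] = deg Φ_n(x) = φ(n). Here φ(4) = 2

[ℚ(ζ_4)/ℚ where ζ_4 is a primitive 4th root of unity] = 2


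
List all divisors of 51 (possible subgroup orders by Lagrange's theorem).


Lagrange's theorem: |H| divides |G|
|G| = 51
Divisors of 51: 1, 3, 17, 51

Possible subgroup orders: {1, 3, 17, 51}


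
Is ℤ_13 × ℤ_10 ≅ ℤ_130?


Comparing ℤ_13 × ℤ_10 and ℤ_130:
gcd(13,10) = 1, so ℤ_13 × ℤ_10 ≅ ℤ_130 (CRT)

Yes, ℤ_13 × ℤ_10 ≅ ℤ_130


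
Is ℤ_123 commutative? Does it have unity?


ℤ_123 is a commutative ring with unity 1; 123 = 3×41 is composite, so 3·41 ≡ 0 gives zero divisors (not an integral domain)
Commutative: Yes
Integral domain: No
Has unity: Yes

ℤ_123: Commutative=Yes, Unity=Yes


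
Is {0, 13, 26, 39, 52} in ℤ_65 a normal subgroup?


H = {0, 13, 26, 39, 52} in ℤ_65
ℤ_65 is abelian; every subgroup of an abelian group is normal

Yes, normal subgroup


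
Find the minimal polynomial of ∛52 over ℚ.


∛52 satisfies x³ - 52 = 0, irreducible over ℚ (no rational root; 52 is not a perfect cube)

Minimal polynomial: x³ - 52


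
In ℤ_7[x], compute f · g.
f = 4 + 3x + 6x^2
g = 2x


Expand and collect like terms; reduce coefficients mod 7:
x^0: 4·0 = 0 ≡ 0 (mod 7)
x^1: 4·2 + 3·0 = 8 ≡ 1 (mod 7)
x^2: 3·2 + 6·0 = 6 ≡ 6 (mod 7)
x^3: 6·2 = 12 ≡ 5 (mod 7)
Result: x + 6x^2 + 5x^3

f · g = x + 6x^2 + 5x^3


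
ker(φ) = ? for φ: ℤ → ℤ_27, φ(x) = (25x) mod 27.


Kernel = preimage of identity
ker(φ) = {x ∈ ℤ : 25x ≡ 0 (mod 27)}. gcd(25,27) = 1, so 25x ≡ 0 (mod 27) ⟺ x ≡ 0 (mod 27/1 = 27). Hence ker(φ) = 27ℤ

ker(φ) = 27ℤ


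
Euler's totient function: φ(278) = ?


Factor n: 278 = 2 × 139
φ(n) = n · ∏(1 - 1/p) over distinct primes p | n
φ(278) = 278 · (1 - 1/2) · (1 - 1/139) = 138

φ(278) = 138


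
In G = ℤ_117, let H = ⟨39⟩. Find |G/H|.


|⟨39⟩| = n / gcd(39, 117) = 117 / 39 = 3
H is normal (ℤ_117 is abelian).
|G/H| = |G| / |H| = 117 / 3 = 39

|G/H| = 39


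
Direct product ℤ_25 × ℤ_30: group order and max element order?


|ℤ_25 × ℤ_30| = 25 × 30 = 750
Max element order = lcm(25,30) = 150
Cyclic? No (gcd=5)

|ℤ_25×ℤ_30| = 750, max element order = 150


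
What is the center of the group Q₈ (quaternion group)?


Z(G) = {g ∈ G | gx = xg for all x ∈ G}
In Q₈ = {±1, ±i, ±j, ±k}, only ±1 commute with every element

Z(Q₈ (quaternion group)) = {1, -1}


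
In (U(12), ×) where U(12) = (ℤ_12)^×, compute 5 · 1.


Operation: multiplication mod 12
5 · 1 = (a × b) mod 12 with a = 5, b = 1

5 · 1 = 5


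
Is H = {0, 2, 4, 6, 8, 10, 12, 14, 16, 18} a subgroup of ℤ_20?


Subgroup test for H = {0, 2, 4, 6, 8, 10, 12, 14, 16, 18} in (ℤ_20, +):
(1) 0 ∈ H? Yes
(2) Closure: for all a,b ∈ H, (a+b) mod 20 ∈ H? Yes
(3) Inverses: for all a ∈ H, -a mod 20 ∈ H? Yes

Yes, H is a subgroup of ℤ_20


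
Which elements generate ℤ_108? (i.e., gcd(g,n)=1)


g generates ℤ_n iff gcd(g,n) = 1
Prime factors of 108: 2, 3
Generators are g ∈ {1,...,107} not divisible by any of these primes.
Generators: {1, 5, 7, 11, 13, 17, 19, 23, 25, 29, 31, 35, 37, 41, 43, 47, 49, 53, 55, 59, 61, 65, 67, 71, 73, 77, 79, 83, 85, 89, 91, 95, 97, 101, 103, 107}
Number of generators = φ(108) = 36

Generators of ℤ_108 = {1, 5, 7, 11, 13, 17, 19, 23, 25, 29, 31, 35, 37, 41, 43, 47, 49, 53, 55, 59, 61, 65, 67, 71, 73, 77, 79, 83, 85, 89, 91, 95, 97, 101, 103, 107}


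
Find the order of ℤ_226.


ℤ_n has n elements.

|ℤ_226| = 226


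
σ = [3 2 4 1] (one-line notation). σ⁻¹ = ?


To find σ⁻¹, swap domain and range:
σ(1) = 3 → σ⁻¹(3) = 1
σ(2) = 2 → σ⁻¹(2) = 2
σ(3) = 4 → σ⁻¹(4) = 3
σ(4) = 1 → σ⁻¹(1) = 4

σ⁻¹ = [4 2 1 3]


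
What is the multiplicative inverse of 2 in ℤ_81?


Use the extended Euclidean algorithm to write 1 = 2·s + 81·t; then s mod 81 is the inverse.
Euclidean algorithm:
  2 = 0·81 + 2
  81 = 40·2 + 1
  2 = 2·1 + 0
gcd(2,81) = 1
Back-substitution gives: 2·(-40) + 81·(1) = 1
So 2⁻¹ ≡ -40 ≡ 41 (mod 81)
Check: 2 × 41 = 82 ≡ 1 (mod 81) ✓

2⁻¹ ≡ 41 (mod 81)


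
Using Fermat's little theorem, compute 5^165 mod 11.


Fermat's little theorem: if p is prime and gcd(a,p)=1, then a^(p-1) ≡ 1 (mod p)
p = 11 is prime, gcd(5,11) = 1
Reduce exponent: 165 mod 10 = 5
So 5^165 ≡ 5^5 (mod 11)
5^5 mod 11 = 1

5^165 ≡ 1 (mod 11)


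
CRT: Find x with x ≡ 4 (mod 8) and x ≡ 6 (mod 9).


m₁ = 8, m₂ = 9, gcd = 1, so CRT applies. M = m₁·m₂ = 72
Let M₁ = M/m₁ = 9, M₂ = M/m₂ = 8
Find y₁ ≡ M₁⁻¹ (mod m₁): 9⁻¹ ≡ 1 (mod 8)
Find y₂ ≡ M₂⁻¹ (mod m₂): 8⁻¹ ≡ 8 (mod 9)
x = a₁·M₁·y₁ + a₂·M₂·y₂ = 4·9·1 + 6·8·8 = 420
Reduce mod 72: x ≡ 60
Check: 60 mod 8 = 4 ✓, 60 mod 9 = 6 ✓

x ≡ 60 (mod 72)


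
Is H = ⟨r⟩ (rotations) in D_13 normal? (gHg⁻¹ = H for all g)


H = ⟨r⟩ (rotations) in D_13
The rotation subgroup ⟨r⟩ has index 2 in D_13, so it is normal

Yes, normal subgroup


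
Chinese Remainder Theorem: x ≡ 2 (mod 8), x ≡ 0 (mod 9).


m₁ = 8, m₂ = 9, gcd = 1, so CRT applies. M = m₁·m₂ = 72
Let M₁ = M/m₁ = 9, M₂ = M/m₂ = 8
Find y₁ ≡ M₁⁻¹ (mod m₁): 9⁻¹ ≡ 1 (mod 8)
Find y₂ ≡ M₂⁻¹ (mod m₂): 8⁻¹ ≡ 8 (mod 9)
x = a₁·M₁·y₁ + a₂·M₂·y₂ = 2·9·1 + 0·8·8 = 18
Reduce mod 72: x ≡ 18
Check: 18 mod 8 = 2 ✓, 18 mod 9 = 0 ✓

x ≡ 18 (mod 72)


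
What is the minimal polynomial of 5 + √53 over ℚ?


Let α = 5 + √53. Then α - 5 = √53, so (α - 5)² = 53, giving α² - 10α - 28 = 0. Degree 2 and α ∉ ℚ, so this is the minimal polynomial.

Minimal polynomial: x² - 10x - 28


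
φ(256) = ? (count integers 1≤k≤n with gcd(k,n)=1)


Factor n: 256 = 2^8
φ(n) = n · ∏(1 - 1/p) over distinct primes p | n
φ(256) = 256 · (1 - 1/2) = 128

φ(256) = 128


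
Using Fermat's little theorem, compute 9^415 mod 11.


Fermat's little theorem: if p is prime and gcd(a,p)=1, then a^(p-1) ≡ 1 (mod p)
p = 11 is prime, gcd(9,11) = 1
Reduce exponent: 415 mod 10 = 5
So 9^415 ≡ 9^5 (mod 11)
9^5 mod 11 = 1

9^415 ≡ 1 (mod 11)


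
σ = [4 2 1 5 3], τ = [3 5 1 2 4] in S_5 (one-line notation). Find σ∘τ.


σ∘τ: apply τ first, then σ
1 →τ 3 →σ 1
2 →τ 5 →σ 3
3 →τ 1 →σ 4
4 →τ 2 →σ 2
5 →τ 4 →σ 5

σ∘τ = [1 3 4 2 5]


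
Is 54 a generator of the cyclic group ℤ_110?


g generates ℤ_n iff gcd(g, n) = 1
gcd(54, 110) = 2
Since gcd = 2 ≠ 1, ⟨54⟩ has order 55 < 110, so 54 is not a generator.

No, 54 does not generate ℤ_110


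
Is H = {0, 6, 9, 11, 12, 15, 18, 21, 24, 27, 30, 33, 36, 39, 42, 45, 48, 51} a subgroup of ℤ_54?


Subgroup test for H = {0, 6, 9, 11, 12, 15, 18, 21, 24, 27, 30, 33, 36, 39, 42, 45, 48, 51} in (ℤ_54, +):
(1) 0 ∈ H? Yes
(2) Closure: for all a,b ∈ H, (a+b) mod 54 ∈ H? No  [counterexample: 6 + 11 = 17 ∉ H]
(3) Inverses: for all a ∈ H, -a mod 54 ∈ H? No

No, H is not a subgroup of ℤ_54


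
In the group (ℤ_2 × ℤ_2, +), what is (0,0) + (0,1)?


Operation: componentwise addition mod (2, 2)
(0,0) + (0,1) = ((a₁+b₁) mod 2, (a₂+b₂) mod 2) with a = (0,0), b = (0,1)

(0,0) + (0,1) = (0,1)


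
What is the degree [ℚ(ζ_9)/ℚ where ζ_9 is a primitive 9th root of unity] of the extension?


[ℚ(ζ_n):ℚ] = deg Φ_n(x) = φ(n). Here φ(9) = 6

[ℚ(ζ_9)/ℚ where ζ_9 is a primitive 9th root of unity] = 6


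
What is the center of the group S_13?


Z(G) = {g ∈ G | gx = xg for all x ∈ G}
S_n is non-abelian for n ≥ 3; Z(S_13) is trivial

Z(S_13) = {e}


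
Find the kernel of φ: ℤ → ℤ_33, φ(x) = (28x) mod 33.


Kernel = preimage of identity
ker(φ) = {x ∈ ℤ : 28x ≡ 0 (mod 33)}. gcd(28,33) = 1, so 28x ≡ 0 (mod 33) ⟺ x ≡ 0 (mod 33/1 = 33). Hence ker(φ) = 33ℤ

ker(φ) = 33ℤ


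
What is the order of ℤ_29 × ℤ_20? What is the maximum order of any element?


|ℤ_29 × ℤ_20| = 29 × 20 = 580
Max element order = lcm(29,20) = 580
Cyclic? Yes (gcd=1)

|ℤ_29×ℤ_20| = 580, max element order = 580


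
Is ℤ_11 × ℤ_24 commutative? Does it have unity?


Direct product ring; commutative with unity (1,1); but (1,0)·(0,1) = (0,0) gives zero divisors, so not an integral domain
Commutative: Yes
Integral domain: No
Has unity: Yes

ℤ_11 × ℤ_24: Commutative=Yes, Unity=Yes


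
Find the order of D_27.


|D_n| = 2n (n rotations and n reflections)
|D_27| = 2×27 = 54

|D_27| = 54


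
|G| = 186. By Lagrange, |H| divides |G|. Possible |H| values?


Lagrange's theorem: |H| divides |G|
|G| = 186
Divisors of 186: 1, 2, 3, 6, 31, 62, 93, 186

Possible subgroup orders: {1, 2, 3, 6, 31, 62, 93, 186}


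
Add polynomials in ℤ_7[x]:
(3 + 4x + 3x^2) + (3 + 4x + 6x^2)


Add coefficients mod 7:
x^0: 3 + 3 = 6 (mod 7)
x^1: 4 + 4 = 1 (mod 7)
x^2: 3 + 6 = 2 (mod 7)
Result: 6 + x + 2x^2

f + g = 6 + x + 2x^2


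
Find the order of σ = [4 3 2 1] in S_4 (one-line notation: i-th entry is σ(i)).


Cycle decomposition: (1 4) (2 3)
Cycle lengths: 2, 2
Order = lcm(2, 2) = 2

ord(σ) = 2


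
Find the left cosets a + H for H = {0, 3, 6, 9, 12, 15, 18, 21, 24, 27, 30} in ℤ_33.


H = {0, 3, 6, 9, 12, 15, 18, 21, 24, 27, 30}, |H| = 11
Number of cosets = |G|/|H| = 33/11 = 3
0 + H = {0, 3, 6, 9, 12, 15, 18, 21, 24, 27, 30}
1 + H = {1, 4, 7, 10, 13, 16, 19, 22, 25, 28, 31}
2 + H = {2, 5, 8, 11, 14, 17, 20, 23, 26, 29, 32}

Cosets: 0+H={0,3,6,9,12,15,18,21,24,27,30}; 1+H={1,4,7,10,13,16,19,22,25,28,31}; 2+H={2,5,8,11,14,17,20,23,26,29,32}


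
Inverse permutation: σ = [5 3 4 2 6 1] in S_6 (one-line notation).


To find σ⁻¹, swap domain and range:
σ(1) = 5 → σ⁻¹(5) = 1
σ(2) = 3 → σ⁻¹(3) = 2
σ(3) = 4 → σ⁻¹(4) = 3
σ(4) = 2 → σ⁻¹(2) = 4
σ(5) = 6 → σ⁻¹(6) = 5
σ(6) = 1 → σ⁻¹(1) = 6

σ⁻¹ = [6 4 2 3 1 5]


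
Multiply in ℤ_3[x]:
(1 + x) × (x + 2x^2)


Expand and collect like terms; reduce coefficients mod 3:
x^0: 1·0 = 0 ≡ 0 (mod 3)
x^1: 1·1 + 1·0 = 1 ≡ 1 (mod 3)
x^2: 1·2 + 1·1 = 3 ≡ 0 (mod 3)
x^3: 1·2 = 2 ≡ 2 (mod 3)
Result: x + 2x^3

f · g = x + 2x^3


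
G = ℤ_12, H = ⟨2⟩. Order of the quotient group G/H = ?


|⟨2⟩| = n / gcd(2, 12) = 12 / 2 = 6
H is normal (ℤ_12 is abelian).
|G/H| = |G| / |H| = 12 / 6 = 2

|G/H| = 2


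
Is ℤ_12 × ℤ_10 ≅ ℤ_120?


Comparing ℤ_12 × ℤ_10 and ℤ_120:
gcd(12,10) = 2 ≠ 1. Max element order in ℤ_12×ℤ_10 is lcm(12,10) = 60 < 120, so it has no element of order 120

No, ℤ_12 × ℤ_10 ≇ ℤ_120


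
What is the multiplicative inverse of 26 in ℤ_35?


Use the extended Euclidean algorithm to write 1 = 26·s + 35·t; then s mod 35 is the inverse.
Euclidean algorithm:
  26 = 0·35 + 26
  35 = 1·26 + 9
  26 = 2·9 + 8
  9 = 1·8 + 1
  8 = 8·1 + 0
gcd(26,35) = 1
Back-substitution gives: 26·(-4) + 35·(3) = 1
So 26⁻¹ ≡ -4 ≡ 31 (mod 35)
Check: 26 × 31 = 806 ≡ 1 (mod 35) ✓

26⁻¹ ≡ 31 (mod 35)


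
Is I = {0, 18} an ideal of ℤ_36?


Check ideal conditions for I = {0, 18} in ℤ_36:
(1) I is an additive subgroup? Yes
(2) For r ∈ ℤ_36 and a ∈ I: r·a ∈ I? Yes

Yes, I is an ideal of ℤ_36


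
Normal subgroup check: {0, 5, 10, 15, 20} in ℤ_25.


H = {0, 5, 10, 15, 20} in ℤ_25
ℤ_25 is abelian; every subgroup of an abelian group is normal

Yes, normal subgroup


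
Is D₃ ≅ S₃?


Comparing D₃ and S₃:
Both are the unique non-abelian group of order 6

Yes, D₃ ≅ S₃


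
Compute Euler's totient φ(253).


Factor n: 253 = 11 × 23
φ(n) = n · ∏(1 - 1/p) over distinct primes p | n
φ(253) = 253 · (1 - 1/11) · (1 - 1/23) = 220

φ(253) = 220


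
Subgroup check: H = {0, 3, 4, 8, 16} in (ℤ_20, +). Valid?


Subgroup test for H = {0, 3, 4, 8, 16} in (ℤ_20, +):
(1) 0 ∈ H? Yes
(2) Closure: for all a,b ∈ H, (a+b) mod 20 ∈ H? No  [counterexample: 3 + 3 = 6 ∉ H]
(3) Inverses: for all a ∈ H, -a mod 20 ∈ H? No

No, H is not a subgroup of ℤ_20


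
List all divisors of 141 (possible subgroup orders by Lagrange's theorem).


Lagrange's theorem: |H| divides |G|
|G| = 141
Divisors of 141: 1, 3, 47, 141

Possible subgroup orders: {1, 3, 47, 141}


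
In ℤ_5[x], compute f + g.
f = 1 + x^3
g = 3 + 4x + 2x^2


Add coefficients mod 5:
x^0: 1 + 3 = 4 (mod 5)
x^1: 0 + 4 = 4 (mod 5)
x^2: 0 + 2 = 2 (mod 5)
x^3: 1 + 0 = 1 (mod 5)
Result: 4 + 4x + 2x^2 + x^3

f + g = 4 + 4x + 2x^2 + x^3


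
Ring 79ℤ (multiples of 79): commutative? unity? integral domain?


79ℤ is a commutative ring under +,× but has no multiplicative identity (1 ∉ 79ℤ); it has no zero divisors, but without unity it is not an integral domain
Commutative: Yes
Integral domain: No
Has unity: No

79ℤ (multiples of 79): Commutative=Yes, Unity=No


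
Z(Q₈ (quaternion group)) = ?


Z(G) = {g ∈ G | gx = xg for all x ∈ G}
In Q₈ = {±1, ±i, ±j, ±k}, only ±1 commute with every element

Z(Q₈ (quaternion group)) = {1, -1}


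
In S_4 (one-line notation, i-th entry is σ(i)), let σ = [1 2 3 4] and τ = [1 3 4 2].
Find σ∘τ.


σ∘τ: apply τ first, then σ
1 →τ 1 →σ 1
2 →τ 3 →σ 3
3 →τ 4 →σ 4
4 →τ 2 →σ 2

σ∘τ = [1 3 4 2]


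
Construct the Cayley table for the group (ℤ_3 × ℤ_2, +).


Elements: {(0,0), (0,1), (1,0), (1,1), (2,0), (2,1)}
Operation: componentwise addition mod (3, 2)
Entry (a, b) = ((a₁+b₁) mod 3, (a₂+b₂) mod 2)

Cayley table:
      | (0,0) | (0,1) | (1,0) | (1,1) | (2,0) | (2,1)
(0,0) | (0,0) | (0,1) | (1,0) | (1,1) | (2,0) | (2,1)
(0,1) | (0,1) | (0,0) | (1,1) | (1,0) | (2,1) | (2,0)
(1,0) | (1,0) | (1,1) | (2,0) | (2,1) | (0,0) | (0,1)
(1,1) | (1,1) | (1,0) | (2,1) | (2,0) | (0,1) | (0,0)
(2,0) | (2,0) | (2,1) | (0,0) | (0,1) | (1,0) | (1,1)
(2,1) | (2,1) | (2,0) | (0,1) | (0,0) | (1,1) | (1,0)


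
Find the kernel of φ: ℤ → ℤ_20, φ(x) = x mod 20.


Kernel = preimage of identity
ker(φ) = {x ∈ ℤ : x ≡ 0 (mod 20)} = 20ℤ = {0, ±20, ±40, ...}

ker(φ) = 20ℤ


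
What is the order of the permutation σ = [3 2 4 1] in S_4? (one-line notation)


Cycle decomposition: (1 3 4)
Cycle lengths: 3
Order = lcm(3) = 3

ord(σ) = 3


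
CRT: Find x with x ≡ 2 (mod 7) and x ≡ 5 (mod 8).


m₁ = 7, m₂ = 8, gcd = 1, so CRT applies. M = m₁·m₂ = 56
Let M₁ = M/m₁ = 8, M₂ = M/m₂ = 7
Find y₁ ≡ M₁⁻¹ (mod m₁): 8⁻¹ ≡ 1 (mod 7)
Find y₂ ≡ M₂⁻¹ (mod m₂): 7⁻¹ ≡ 7 (mod 8)
x = a₁·M₁·y₁ + a₂·M₂·y₂ = 2·8·1 + 5·7·7 = 261
Reduce mod 56: x ≡ 37
Check: 37 mod 7 = 2 ✓, 37 mod 8 = 5 ✓

x ≡ 37 (mod 56)


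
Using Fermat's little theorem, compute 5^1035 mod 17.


Fermat's little theorem: if p is prime and gcd(a,p)=1, then a^(p-1) ≡ 1 (mod p)
p = 17 is prime, gcd(5,17) = 1
Reduce exponent: 1035 mod 16 = 11
So 5^1035 ≡ 5^11 (mod 17)
5^11 mod 17 = 11

5^1035 ≡ 11 (mod 17)


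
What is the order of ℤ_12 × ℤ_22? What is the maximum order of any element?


|ℤ_12 × ℤ_22| = 12 × 22 = 264
Max element order = lcm(12,22) = 132
Cyclic? No (gcd=2)

|ℤ_12×ℤ_22| = 264, max element order = 132


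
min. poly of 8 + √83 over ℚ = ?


Let α = 8 + √83. Then α - 8 = √83, so (α - 8)² = 83, giving α² - 16α - 19 = 0. Degree 2 and α ∉ ℚ, so this is the minimal polynomial.

Minimal polynomial: x² - 16x - 19


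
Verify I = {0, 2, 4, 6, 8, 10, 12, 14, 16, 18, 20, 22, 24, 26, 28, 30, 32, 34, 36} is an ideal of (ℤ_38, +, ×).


Check ideal conditions for I = {0, 2, 4, 6, 8, 10, 12, 14, 16, 18, 20, 22, 24, 26, 28, 30, 32, 34, 36} in ℤ_38:
(1) I is an additive subgroup? Yes
(2) For r ∈ ℤ_38 and a ∈ I: r·a ∈ I? Yes

Yes, I is an ideal of ℤ_38


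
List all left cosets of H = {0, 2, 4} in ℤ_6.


H = {0, 2, 4}, |H| = 3
Number of cosets = |G|/|H| = 6/3 = 2
0 + H = {0, 2, 4}
1 + H = {1, 3, 5}

Cosets: 0+H={0,2,4}; 1+H={1,3,5}


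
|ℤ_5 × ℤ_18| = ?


|A × B| = |A| · |B|
|ℤ_5 × ℤ_18| = 5 × 18 = 90

|ℤ_5 × ℤ_18| = 90


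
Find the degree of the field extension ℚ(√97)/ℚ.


√97 has minimal polynomial x² - 97 (irreducible over ℚ since 97 is squarefree)

[ℚ(√97)/ℚ] = 2


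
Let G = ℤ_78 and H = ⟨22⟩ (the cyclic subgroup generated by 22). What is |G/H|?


|⟨22⟩| = n / gcd(22, 78) = 78 / 2 = 39
H is normal (ℤ_78 is abelian).
|G/H| = |G| / |H| = 78 / 39 = 2

|G/H| = 2


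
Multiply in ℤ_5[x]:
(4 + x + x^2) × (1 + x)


Expand and collect like terms; reduce coefficients mod 5:
x^0: 4·1 = 4 ≡ 4 (mod 5)
x^1: 4·1 + 1·1 = 5 ≡ 0 (mod 5)
x^2: 1·1 + 1·1 = 2 ≡ 2 (mod 5)
x^3: 1·1 = 1 ≡ 1 (mod 5)
Result: 4 + 2x^2 + x^3

f · g = 4 + 2x^2 + x^3


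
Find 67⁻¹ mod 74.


Use the extended Euclidean algorithm to write 1 = 67·s + 74·t; then s mod 74 is the inverse.
Euclidean algorithm:
  67 = 0·74 + 67
  74 = 1·67 + 7
  67 = 9·7 + 4
  7 = 1·4 + 3
  4 = 1·3 + 1
  3 = 3·1 + 0
gcd(67,74) = 1
Back-substitution gives: 67·(21) + 74·(-19) = 1
So 67⁻¹ ≡ 21 ≡ 21 (mod 74)
Check: 67 × 21 = 1407 ≡ 1 (mod 74) ✓

67⁻¹ ≡ 21 (mod 74)


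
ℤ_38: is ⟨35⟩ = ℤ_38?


g generates ℤ_n iff gcd(g, n) = 1
gcd(35, 38) = 1
Since gcd = 1, 35 is a generator.

Yes, 35 generates ℤ_38


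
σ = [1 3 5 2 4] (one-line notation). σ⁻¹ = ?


To find σ⁻¹, swap domain and range:
σ(1) = 1 → σ⁻¹(1) = 1
σ(2) = 3 → σ⁻¹(3) = 2
σ(3) = 5 → σ⁻¹(5) = 3
σ(4) = 2 → σ⁻¹(2) = 4
σ(5) = 4 → σ⁻¹(4) = 5

σ⁻¹ = [1 4 2 5 3]


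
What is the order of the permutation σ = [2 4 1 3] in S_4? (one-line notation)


Cycle decomposition: (1 2 4 3)
Cycle lengths: 4
Order = lcm(4) = 4

ord(σ) = 4


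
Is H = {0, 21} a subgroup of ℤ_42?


Subgroup test for H = {0, 21} in (ℤ_42, +):
(1) 0 ∈ H? Yes
(2) Closure: for all a,b ∈ H, (a+b) mod 42 ∈ H? Yes
(3) Inverses: for all a ∈ H, -a mod 42 ∈ H? Yes

Yes, H is a subgroup of ℤ_42


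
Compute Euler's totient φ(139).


Factor n: 139 = 139
φ(n) = n · ∏(1 - 1/p) over distinct primes p | n
φ(139) = 139 · (1 - 1/139) = 138

φ(139) = 138


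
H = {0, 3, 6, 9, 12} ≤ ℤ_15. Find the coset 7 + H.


7 + H = {7 + h (mod 15) : h ∈ H}
7+0=7, 7+3=10, 7+6=13, 7+9=1, 7+12=4
7 + H = {1, 4, 7, 10, 13} = 1 + H

7 + H = {1, 4, 7, 10, 13}


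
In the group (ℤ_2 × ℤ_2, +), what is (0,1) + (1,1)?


Operation: componentwise addition mod (2, 2)
(0,1) + (1,1) = ((a₁+b₁) mod 2, (a₂+b₂) mod 2) with a = (0,1), b = (1,1)

(0,1) + (1,1) = (1,0)


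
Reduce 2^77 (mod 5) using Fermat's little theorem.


Fermat's little theorem: if p is prime and gcd(a,p)=1, then a^(p-1) ≡ 1 (mod p)
p = 5 is prime, gcd(2,5) = 1
Reduce exponent: 77 mod 4 = 1
So 2^77 ≡ 2^1 (mod 5)
2^1 mod 5 = 2

2^77 ≡ 2 (mod 5)


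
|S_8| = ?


|S_n| = n! (number of permutations of n symbols)
|S_8| = 8! = 40320

|S_8| = 40320


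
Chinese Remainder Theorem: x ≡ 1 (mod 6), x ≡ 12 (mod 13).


m₁ = 6, m₂ = 13, gcd = 1, so CRT applies. M = m₁·m₂ = 78
Let M₁ = M/m₁ = 13, M₂ = M/m₂ = 6
Find y₁ ≡ M₁⁻¹ (mod m₁): 13⁻¹ ≡ 1 (mod 6)
Find y₂ ≡ M₂⁻¹ (mod m₂): 6⁻¹ ≡ 11 (mod 13)
x = a₁·M₁·y₁ + a₂·M₂·y₂ = 1·13·1 + 12·6·11 = 805
Reduce mod 78: x ≡ 25
Check: 25 mod 6 = 1 ✓, 25 mod 13 = 12 ✓

x ≡ 25 (mod 78)


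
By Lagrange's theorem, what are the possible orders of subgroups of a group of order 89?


Lagrange's theorem: |H| divides |G|
|G| = 89
Divisors of 89: 1, 89

Possible subgroup orders: {1, 89}


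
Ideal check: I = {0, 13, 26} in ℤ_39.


Check ideal conditions for I = {0, 13, 26} in ℤ_39:
(1) I is an additive subgroup? Yes
(2) For r ∈ ℤ_39 and a ∈ I: r·a ∈ I? Yes

Yes, I is an ideal of ℤ_39


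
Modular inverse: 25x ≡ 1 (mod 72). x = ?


Use the extended Euclidean algorithm to write 1 = 25·s + 72·t; then s mod 72 is the inverse.
Euclidean algorithm:
  25 = 0·72 + 25
  72 = 2·25 + 22
  25 = 1·22 + 3
  22 = 7·3 + 1
  3 = 3·1 + 0
gcd(25,72) = 1
Back-substitution gives: 25·(-23) + 72·(8) = 1
So 25⁻¹ ≡ -23 ≡ 49 (mod 72)
Check: 25 × 49 = 1225 ≡ 1 (mod 72) ✓

25⁻¹ ≡ 49 (mod 72)


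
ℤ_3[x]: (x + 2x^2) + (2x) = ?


Add coefficients mod 3:
x^0: 0 + 0 = 0 (mod 3)
x^1: 1 + 2 = 0 (mod 3)
x^2: 2 + 0 = 2 (mod 3)
Result: 2x^2

f + g = 2x^2


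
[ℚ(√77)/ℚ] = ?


√77 has minimal polynomial x² - 77 (irreducible over ℚ since 77 is squarefree)

[ℚ(√77)/ℚ] = 2


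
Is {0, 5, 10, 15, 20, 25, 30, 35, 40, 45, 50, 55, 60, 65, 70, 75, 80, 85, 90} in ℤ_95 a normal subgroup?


H = {0, 5, 10, 15, 20, 25, 30, 35, 40, 45, 50, 55, 60, 65, 70, 75, 80, 85, 90} in ℤ_95
ℤ_95 is abelian; every subgroup of an abelian group is normal

Yes, normal subgroup


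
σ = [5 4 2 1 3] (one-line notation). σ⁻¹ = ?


To find σ⁻¹, swap domain and range:
σ(1) = 5 → σ⁻¹(5) = 1
σ(2) = 4 → σ⁻¹(4) = 2
σ(3) = 2 → σ⁻¹(2) = 3
σ(4) = 1 → σ⁻¹(1) = 4
σ(5) = 3 → σ⁻¹(3) = 5

σ⁻¹ = [4 3 5 2 1]


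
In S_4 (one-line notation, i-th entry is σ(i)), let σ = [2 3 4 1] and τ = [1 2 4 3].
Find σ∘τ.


σ∘τ: apply τ first, then σ
1 →τ 1 →σ 2
2 →τ 2 →σ 3
3 →τ 4 →σ 1
4 →τ 3 →σ 4

σ∘τ = [2 3 1 4]


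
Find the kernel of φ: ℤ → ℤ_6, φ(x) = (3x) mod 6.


Kernel = preimage of identity
ker(φ) = {x ∈ ℤ : 3x ≡ 0 (mod 6)}. gcd(3,6) = 3, so 3x ≡ 0 (mod 6) ⟺ x ≡ 0 (mod 6/3 = 2). Hence ker(φ) = 2ℤ

ker(φ) = 2ℤ


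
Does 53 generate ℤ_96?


g generates ℤ_n iff gcd(g, n) = 1
gcd(53, 96) = 1
Since gcd = 1, 53 is a generator.

Yes, 53 generates ℤ_96


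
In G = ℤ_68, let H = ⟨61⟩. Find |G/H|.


|⟨61⟩| = n / gcd(61, 68) = 68 / 1 = 68
H is normal (ℤ_68 is abelian).
|G/H| = |G| / |H| = 68 / 68 = 1

|G/H| = 1


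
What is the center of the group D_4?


Z(G) = {g ∈ G | gx = xg for all x ∈ G}
For even n, Z(D_n) = {e, r^(n/2)}: the 180° rotation r^2 commutes with every reflection and rotation

Z(D_4) = {e, r^2}


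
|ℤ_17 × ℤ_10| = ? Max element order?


|ℤ_17 × ℤ_10| = 17 × 10 = 170
Max element order = lcm(17,10) = 170
Cyclic? Yes (gcd=1)

|ℤ_17×ℤ_10| = 170, max element order = 170


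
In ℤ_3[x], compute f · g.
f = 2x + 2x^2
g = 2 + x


Expand and collect like terms; reduce coefficients mod 3:
x^0: 0·2 = 0 ≡ 0 (mod 3)
x^1: 0·1 + 2·2 = 4 ≡ 1 (mod 3)
x^2: 2·1 + 2·2 = 6 ≡ 0 (mod 3)
x^3: 2·1 = 2 ≡ 2 (mod 3)
Result: x + 2x^3

f · g = x + 2x^3


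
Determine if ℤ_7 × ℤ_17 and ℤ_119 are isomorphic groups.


Comparing ℤ_7 × ℤ_17 and ℤ_119:
gcd(7,17) = 1, so ℤ_7 × ℤ_17 ≅ ℤ_119 (CRT)

Yes, ℤ_7 × ℤ_17 ≅ ℤ_119


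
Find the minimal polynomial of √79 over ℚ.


√79 satisfies x² - 79 = 0, irreducible over ℚ since 79 is squarefree

Minimal polynomial: x² - 79


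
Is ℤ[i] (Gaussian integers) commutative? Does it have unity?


ℤ[i] is a commutative integral domain with unity 1 (in fact a Euclidean domain)
Commutative: Yes
Integral domain: Yes
Has unity: Yes

ℤ[i] (Gaussian integers): Commutative=Yes, Unity=Yes


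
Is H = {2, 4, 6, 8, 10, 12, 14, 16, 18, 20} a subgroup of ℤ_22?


Subgroup test for H = {2, 4, 6, 8, 10, 12, 14, 16, 18, 20} in (ℤ_22, +):
(1) 0 ∈ H? No
(2) Closure: for all a,b ∈ H, (a+b) mod 22 ∈ H? No  [counterexample: 2 + 20 = 0 ∉ H]
(3) Inverses: for all a ∈ H, -a mod 22 ∈ H? Yes

No, H is not a subgroup of ℤ_22


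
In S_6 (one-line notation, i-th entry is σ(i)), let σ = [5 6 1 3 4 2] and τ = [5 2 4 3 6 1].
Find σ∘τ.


σ∘τ: apply τ first, then σ
1 →τ 5 →σ 4
2 →τ 2 →σ 6
3 →τ 4 →σ 3
4 →τ 3 →σ 1
5 →τ 6 →σ 2
6 →τ 1 →σ 5

σ∘τ = [4 6 3 1 2 5]


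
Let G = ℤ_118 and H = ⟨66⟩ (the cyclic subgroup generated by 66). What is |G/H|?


|⟨66⟩| = n / gcd(66, 118) = 118 / 2 = 59
H is normal (ℤ_118 is abelian).
|G/H| = |G| / |H| = 118 / 59 = 2

|G/H| = 2


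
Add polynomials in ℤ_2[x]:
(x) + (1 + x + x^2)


Add coefficients mod 2:
x^0: 0 + 1 = 1 (mod 2)
x^1: 1 + 1 = 0 (mod 2)
x^2: 0 + 1 = 1 (mod 2)
Result: 1 + x^2

f + g = 1 + x^2


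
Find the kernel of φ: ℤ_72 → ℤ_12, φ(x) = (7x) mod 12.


Kernel = preimage of identity
ker(φ) = {x ∈ ℤ_72 : 7x ≡ 0 (mod 12)}. Since 12 | 72, φ is well-defined. The kernel is the cyclic subgroup ⟨12⟩ of ℤ_72 (order 6), i.e. {0, 12, 24, 36, 48, 60}

ker(φ) = {0, 12, 24, 36, 48, 60}


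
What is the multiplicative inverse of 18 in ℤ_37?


Use the extended Euclidean algorithm to write 1 = 18·s + 37·t; then s mod 37 is the inverse.
Euclidean algorithm:
  18 = 0·37 + 18
  37 = 2·18 + 1
  18 = 18·1 + 0
gcd(18,37) = 1
Back-substitution gives: 18·(-2) + 37·(1) = 1
So 18⁻¹ ≡ -2 ≡ 35 (mod 37)
Check: 18 × 35 = 630 ≡ 1 (mod 37) ✓

18⁻¹ ≡ 35 (mod 37)


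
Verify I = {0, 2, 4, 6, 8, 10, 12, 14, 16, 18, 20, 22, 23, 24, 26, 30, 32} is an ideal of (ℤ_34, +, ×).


Check ideal conditions for I = {0, 2, 4, 6, 8, 10, 12, 14, 16, 18, 20, 22, 23, 24, 26, 30, 32} in ℤ_34:
(1) I is an additive subgroup? No
(2) For r ∈ ℤ_34 and a ∈ I: r·a ∈ I? No  [counterexample: r=2, a=14, r·a mod 34 = 28 ∉ I]

No, I is not an ideal of ℤ_34


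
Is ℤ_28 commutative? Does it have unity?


ℤ_28 is a commutative ring with unity 1; 28 = 2×14 is composite, so 2·14 ≡ 0 gives zero divisors (not an integral domain)
Commutative: Yes
Integral domain: No
Has unity: Yes

ℤ_28: Commutative=Yes, Unity=Yes


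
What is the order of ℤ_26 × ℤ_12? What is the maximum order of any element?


|ℤ_26 × ℤ_12| = 26 × 12 = 312
Max element order = lcm(26,12) = 156
Cyclic? No (gcd=2)

|ℤ_26×ℤ_12| = 312, max element order = 156


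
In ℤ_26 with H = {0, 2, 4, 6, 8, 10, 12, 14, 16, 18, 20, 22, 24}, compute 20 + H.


20 + H = {20 + h (mod 26) : h ∈ H}
20+0=20, 20+2=22, 20+4=24, 20+6=0, 20+8=2, 20+10=4, 20+12=6, 20+14=8, 20+16=10, 20+18=12, 20+20=14, 20+22=16, 20+24=18
20 + H = {0, 2, 4, 6, 8, 10, 12, 14, 16, 18, 20, 22, 24} = 0 + H

20 + H = {0, 2, 4, 6, 8, 10, 12, 14, 16, 18, 20, 22, 24}
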